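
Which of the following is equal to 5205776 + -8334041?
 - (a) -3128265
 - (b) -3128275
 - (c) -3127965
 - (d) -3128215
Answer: a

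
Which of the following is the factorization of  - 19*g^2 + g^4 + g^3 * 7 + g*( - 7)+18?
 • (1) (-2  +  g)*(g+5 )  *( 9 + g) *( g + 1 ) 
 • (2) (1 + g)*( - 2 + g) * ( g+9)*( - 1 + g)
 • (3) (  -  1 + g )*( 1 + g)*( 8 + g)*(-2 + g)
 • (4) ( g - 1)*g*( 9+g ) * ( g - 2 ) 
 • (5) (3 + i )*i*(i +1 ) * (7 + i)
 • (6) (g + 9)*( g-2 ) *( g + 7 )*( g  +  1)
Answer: 2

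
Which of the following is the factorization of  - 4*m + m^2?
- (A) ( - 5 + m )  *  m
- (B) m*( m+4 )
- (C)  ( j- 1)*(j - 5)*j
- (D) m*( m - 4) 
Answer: D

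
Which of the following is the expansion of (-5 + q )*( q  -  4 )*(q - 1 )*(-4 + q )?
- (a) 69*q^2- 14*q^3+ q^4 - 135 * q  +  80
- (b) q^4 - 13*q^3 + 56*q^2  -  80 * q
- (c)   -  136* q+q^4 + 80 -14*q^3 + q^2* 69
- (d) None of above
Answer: c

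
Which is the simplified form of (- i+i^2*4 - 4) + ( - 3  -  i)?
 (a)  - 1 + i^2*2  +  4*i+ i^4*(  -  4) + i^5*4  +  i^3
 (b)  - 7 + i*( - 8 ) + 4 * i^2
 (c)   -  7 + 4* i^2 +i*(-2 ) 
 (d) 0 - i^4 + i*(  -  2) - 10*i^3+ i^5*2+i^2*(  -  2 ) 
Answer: c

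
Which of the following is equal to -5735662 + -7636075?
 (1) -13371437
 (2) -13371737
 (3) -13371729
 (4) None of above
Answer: 2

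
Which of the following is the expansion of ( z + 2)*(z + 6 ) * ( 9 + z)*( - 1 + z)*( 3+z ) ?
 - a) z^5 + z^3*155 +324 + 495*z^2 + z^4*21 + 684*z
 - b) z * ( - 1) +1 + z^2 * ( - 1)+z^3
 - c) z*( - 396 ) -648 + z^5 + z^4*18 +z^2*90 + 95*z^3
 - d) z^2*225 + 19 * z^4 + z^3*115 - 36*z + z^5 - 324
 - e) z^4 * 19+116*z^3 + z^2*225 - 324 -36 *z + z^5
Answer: d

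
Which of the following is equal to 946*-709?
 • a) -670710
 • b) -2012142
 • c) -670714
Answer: c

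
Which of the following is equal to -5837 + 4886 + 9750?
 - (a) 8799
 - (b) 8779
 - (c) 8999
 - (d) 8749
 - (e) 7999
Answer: a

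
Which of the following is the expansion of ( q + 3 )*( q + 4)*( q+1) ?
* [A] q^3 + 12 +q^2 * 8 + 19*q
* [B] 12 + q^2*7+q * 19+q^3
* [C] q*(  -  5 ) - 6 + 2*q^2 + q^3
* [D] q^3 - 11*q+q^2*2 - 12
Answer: A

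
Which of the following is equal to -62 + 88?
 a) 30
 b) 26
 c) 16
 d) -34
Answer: b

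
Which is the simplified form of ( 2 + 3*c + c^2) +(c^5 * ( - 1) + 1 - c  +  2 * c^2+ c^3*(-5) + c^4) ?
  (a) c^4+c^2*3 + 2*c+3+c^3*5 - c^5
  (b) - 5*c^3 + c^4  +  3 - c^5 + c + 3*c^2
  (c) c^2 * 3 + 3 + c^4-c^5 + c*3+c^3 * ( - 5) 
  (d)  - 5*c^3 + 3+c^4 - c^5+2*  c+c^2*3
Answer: d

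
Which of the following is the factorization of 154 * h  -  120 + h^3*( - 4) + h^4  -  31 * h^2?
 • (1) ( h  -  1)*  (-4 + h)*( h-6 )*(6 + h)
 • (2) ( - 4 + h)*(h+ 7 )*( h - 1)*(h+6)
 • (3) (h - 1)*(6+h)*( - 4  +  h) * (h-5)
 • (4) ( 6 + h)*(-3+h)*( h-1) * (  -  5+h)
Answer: 3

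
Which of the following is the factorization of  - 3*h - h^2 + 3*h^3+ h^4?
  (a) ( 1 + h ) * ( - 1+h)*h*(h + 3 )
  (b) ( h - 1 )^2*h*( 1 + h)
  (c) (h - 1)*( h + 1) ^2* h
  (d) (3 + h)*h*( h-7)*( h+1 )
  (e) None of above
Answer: a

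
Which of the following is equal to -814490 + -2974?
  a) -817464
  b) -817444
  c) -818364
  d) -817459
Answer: a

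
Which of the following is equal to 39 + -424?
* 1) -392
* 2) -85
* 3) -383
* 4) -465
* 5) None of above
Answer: 5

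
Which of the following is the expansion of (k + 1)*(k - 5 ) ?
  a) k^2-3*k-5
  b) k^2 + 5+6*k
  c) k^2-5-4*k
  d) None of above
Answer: c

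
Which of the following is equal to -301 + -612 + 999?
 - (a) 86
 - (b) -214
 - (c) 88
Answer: a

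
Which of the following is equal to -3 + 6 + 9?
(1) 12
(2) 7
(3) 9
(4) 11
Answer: 1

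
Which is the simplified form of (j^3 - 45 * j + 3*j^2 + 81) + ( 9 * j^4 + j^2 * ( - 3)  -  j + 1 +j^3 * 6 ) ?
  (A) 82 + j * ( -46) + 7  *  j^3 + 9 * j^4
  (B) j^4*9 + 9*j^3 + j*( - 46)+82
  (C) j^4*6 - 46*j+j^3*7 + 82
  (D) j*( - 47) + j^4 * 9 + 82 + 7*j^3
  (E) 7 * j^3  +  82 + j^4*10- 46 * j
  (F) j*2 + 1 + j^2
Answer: A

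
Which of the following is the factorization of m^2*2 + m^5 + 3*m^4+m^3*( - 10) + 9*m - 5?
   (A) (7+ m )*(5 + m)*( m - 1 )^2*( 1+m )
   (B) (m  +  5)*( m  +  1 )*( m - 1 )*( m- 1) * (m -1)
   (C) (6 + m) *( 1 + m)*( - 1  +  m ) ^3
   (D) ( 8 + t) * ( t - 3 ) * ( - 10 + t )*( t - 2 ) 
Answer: B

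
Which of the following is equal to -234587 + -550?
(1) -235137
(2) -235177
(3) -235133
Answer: 1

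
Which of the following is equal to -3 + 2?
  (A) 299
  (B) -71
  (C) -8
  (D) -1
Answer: D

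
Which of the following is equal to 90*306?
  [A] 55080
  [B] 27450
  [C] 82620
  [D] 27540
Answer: D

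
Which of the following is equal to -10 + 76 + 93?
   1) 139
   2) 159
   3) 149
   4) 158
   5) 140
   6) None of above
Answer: 2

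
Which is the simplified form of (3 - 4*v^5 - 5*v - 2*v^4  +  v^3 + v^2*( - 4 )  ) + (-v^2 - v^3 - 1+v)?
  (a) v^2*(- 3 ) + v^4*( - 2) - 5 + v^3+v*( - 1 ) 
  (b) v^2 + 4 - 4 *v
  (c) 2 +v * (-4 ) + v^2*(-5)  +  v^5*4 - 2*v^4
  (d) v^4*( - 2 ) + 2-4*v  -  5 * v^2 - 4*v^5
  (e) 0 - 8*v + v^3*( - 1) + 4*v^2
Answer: d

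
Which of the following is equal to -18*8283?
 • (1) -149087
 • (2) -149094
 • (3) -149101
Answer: 2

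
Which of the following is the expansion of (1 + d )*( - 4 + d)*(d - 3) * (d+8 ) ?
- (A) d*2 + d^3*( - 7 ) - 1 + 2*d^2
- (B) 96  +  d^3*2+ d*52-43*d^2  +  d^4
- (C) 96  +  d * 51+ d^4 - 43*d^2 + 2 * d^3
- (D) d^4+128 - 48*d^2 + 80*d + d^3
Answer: B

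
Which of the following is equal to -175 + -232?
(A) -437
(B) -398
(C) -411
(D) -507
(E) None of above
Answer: E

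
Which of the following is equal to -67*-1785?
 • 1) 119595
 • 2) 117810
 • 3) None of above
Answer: 1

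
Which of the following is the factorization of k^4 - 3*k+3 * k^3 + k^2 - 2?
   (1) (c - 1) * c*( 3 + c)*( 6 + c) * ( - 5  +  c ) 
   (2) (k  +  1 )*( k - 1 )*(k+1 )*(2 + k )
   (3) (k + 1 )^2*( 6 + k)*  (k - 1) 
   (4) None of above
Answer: 2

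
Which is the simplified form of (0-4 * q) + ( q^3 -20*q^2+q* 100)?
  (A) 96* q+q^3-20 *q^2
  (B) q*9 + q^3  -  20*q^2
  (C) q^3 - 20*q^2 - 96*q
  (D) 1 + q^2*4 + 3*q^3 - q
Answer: A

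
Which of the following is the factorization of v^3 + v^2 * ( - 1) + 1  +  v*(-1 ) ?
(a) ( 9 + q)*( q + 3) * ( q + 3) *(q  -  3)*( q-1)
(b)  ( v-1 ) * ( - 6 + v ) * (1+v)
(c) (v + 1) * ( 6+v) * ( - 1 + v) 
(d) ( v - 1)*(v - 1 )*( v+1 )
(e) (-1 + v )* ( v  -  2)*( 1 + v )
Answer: d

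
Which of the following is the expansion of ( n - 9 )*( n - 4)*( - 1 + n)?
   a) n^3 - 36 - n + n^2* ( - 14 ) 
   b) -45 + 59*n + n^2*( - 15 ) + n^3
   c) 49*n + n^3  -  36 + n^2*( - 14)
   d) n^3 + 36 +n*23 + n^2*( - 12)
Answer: c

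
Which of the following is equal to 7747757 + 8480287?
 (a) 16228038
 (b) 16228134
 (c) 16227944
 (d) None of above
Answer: d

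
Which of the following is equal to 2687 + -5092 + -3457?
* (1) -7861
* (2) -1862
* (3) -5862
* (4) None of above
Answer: 3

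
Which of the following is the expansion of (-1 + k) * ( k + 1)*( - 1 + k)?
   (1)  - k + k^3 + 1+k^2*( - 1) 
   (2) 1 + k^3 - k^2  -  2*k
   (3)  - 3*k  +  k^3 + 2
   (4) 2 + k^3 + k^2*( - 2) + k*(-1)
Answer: 1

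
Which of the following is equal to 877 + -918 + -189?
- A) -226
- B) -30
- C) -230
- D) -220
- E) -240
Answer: C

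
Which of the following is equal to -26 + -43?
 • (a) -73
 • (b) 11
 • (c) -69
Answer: c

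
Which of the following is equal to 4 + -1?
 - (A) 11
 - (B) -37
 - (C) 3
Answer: C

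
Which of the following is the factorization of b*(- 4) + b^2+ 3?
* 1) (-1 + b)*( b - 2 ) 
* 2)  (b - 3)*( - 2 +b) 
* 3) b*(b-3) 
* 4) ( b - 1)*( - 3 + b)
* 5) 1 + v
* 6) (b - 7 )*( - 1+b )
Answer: 4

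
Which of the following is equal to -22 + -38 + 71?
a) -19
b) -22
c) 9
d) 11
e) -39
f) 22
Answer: d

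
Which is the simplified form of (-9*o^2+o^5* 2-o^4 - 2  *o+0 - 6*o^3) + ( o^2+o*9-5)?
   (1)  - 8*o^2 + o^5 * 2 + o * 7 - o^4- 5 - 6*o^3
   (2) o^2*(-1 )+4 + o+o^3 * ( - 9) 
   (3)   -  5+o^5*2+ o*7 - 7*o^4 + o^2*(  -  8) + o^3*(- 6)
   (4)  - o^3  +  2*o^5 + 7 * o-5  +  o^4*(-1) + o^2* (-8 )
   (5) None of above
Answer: 1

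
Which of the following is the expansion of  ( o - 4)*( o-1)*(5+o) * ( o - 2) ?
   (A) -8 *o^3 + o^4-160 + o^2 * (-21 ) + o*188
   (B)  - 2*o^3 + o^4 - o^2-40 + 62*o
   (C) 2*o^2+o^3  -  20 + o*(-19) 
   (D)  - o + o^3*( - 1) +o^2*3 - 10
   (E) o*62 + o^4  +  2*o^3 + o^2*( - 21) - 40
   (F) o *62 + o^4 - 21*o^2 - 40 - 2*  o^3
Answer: F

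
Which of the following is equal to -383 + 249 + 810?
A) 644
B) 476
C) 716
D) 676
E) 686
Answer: D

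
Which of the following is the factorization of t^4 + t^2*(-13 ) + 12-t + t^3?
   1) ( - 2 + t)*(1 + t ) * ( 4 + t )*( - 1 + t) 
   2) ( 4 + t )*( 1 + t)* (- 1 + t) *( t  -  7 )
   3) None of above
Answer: 3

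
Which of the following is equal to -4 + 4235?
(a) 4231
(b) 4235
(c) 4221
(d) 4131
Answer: a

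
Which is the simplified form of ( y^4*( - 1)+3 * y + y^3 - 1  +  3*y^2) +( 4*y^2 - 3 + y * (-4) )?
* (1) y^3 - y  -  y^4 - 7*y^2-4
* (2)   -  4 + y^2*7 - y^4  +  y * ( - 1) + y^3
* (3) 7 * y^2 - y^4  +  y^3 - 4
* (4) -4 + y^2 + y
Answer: 2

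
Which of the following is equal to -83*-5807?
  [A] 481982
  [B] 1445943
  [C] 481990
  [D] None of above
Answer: D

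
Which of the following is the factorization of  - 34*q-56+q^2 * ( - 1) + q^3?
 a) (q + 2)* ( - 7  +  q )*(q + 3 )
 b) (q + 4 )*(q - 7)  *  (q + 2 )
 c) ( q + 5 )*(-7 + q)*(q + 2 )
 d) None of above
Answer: b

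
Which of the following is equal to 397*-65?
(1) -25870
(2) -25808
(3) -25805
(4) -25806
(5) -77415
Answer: 3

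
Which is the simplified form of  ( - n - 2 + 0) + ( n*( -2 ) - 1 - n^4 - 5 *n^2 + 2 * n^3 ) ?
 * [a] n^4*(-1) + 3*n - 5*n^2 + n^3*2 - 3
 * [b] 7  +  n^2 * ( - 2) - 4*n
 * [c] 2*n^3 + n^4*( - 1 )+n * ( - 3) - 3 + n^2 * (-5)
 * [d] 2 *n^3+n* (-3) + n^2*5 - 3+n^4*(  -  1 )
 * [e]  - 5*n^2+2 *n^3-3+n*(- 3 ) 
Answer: c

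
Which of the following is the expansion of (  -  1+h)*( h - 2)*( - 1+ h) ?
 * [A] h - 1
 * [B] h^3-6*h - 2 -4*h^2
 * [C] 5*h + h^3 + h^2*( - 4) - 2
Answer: C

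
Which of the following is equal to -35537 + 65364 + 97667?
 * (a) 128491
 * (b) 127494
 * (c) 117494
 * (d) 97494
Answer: b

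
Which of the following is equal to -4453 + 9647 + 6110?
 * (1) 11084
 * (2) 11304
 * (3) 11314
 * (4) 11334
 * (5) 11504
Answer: 2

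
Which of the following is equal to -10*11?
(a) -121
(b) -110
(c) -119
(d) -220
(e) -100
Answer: b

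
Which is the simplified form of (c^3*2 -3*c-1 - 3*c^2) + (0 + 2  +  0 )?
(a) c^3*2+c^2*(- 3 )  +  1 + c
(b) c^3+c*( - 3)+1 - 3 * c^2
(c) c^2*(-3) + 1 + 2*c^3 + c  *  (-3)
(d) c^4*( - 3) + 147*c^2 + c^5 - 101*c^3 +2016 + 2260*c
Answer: c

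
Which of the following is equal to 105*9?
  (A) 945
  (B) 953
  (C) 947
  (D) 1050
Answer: A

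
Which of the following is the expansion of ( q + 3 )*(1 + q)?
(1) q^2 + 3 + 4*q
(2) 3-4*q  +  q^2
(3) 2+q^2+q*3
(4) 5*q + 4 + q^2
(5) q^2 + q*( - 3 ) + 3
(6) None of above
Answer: 1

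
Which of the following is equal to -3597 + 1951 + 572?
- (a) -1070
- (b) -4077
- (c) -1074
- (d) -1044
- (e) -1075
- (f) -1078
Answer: c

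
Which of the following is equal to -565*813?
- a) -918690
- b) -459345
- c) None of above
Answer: b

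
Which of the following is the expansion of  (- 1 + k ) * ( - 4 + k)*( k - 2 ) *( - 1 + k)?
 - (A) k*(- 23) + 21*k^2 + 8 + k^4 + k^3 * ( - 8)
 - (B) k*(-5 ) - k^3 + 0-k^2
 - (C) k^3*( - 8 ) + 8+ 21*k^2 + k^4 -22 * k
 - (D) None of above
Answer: C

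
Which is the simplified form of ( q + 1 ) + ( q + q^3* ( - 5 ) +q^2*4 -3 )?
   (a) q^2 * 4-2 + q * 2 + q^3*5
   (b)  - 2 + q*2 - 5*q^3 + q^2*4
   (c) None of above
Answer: b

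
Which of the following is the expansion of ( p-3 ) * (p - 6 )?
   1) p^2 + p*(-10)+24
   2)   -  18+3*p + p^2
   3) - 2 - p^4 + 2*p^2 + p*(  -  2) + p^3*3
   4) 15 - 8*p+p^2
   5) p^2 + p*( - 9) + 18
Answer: 5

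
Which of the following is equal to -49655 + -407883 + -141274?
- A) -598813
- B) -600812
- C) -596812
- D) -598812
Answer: D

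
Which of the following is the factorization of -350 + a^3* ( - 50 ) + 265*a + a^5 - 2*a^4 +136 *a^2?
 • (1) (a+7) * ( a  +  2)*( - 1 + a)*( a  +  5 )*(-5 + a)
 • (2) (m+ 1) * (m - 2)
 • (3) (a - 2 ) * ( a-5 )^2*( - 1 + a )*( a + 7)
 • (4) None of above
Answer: 4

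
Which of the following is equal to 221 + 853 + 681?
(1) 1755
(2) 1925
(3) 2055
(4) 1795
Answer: 1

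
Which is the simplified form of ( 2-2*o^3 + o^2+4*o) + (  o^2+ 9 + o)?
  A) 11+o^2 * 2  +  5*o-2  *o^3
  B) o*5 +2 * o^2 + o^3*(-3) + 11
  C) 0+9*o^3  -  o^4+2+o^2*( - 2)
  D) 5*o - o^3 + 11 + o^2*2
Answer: A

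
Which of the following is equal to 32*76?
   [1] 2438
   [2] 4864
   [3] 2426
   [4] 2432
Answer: 4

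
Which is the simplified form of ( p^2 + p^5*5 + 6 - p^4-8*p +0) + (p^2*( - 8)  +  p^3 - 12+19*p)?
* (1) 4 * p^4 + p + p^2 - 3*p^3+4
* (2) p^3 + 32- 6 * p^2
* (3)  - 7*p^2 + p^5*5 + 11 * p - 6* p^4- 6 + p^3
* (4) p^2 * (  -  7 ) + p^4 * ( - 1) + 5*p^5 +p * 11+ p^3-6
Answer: 4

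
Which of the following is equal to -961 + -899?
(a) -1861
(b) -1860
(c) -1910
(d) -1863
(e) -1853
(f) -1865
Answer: b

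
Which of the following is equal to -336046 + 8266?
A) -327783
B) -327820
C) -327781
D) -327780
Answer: D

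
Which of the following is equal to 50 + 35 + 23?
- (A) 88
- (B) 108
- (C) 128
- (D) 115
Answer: B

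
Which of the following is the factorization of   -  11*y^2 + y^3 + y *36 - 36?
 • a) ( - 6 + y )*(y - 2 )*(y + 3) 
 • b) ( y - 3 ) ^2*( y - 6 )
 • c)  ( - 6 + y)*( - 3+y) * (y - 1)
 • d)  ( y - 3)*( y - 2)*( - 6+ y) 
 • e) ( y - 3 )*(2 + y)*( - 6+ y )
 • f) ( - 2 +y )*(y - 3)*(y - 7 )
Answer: d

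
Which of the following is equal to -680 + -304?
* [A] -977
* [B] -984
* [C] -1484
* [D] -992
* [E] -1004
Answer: B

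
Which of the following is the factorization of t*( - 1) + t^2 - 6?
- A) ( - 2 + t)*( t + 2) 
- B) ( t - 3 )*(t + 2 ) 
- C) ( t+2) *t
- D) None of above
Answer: B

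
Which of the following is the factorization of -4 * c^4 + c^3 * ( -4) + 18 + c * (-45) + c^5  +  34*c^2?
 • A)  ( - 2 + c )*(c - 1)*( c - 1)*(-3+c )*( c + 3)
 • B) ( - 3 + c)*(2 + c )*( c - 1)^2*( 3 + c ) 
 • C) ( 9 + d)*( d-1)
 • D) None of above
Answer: A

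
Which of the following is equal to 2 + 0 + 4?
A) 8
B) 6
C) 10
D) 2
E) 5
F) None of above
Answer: B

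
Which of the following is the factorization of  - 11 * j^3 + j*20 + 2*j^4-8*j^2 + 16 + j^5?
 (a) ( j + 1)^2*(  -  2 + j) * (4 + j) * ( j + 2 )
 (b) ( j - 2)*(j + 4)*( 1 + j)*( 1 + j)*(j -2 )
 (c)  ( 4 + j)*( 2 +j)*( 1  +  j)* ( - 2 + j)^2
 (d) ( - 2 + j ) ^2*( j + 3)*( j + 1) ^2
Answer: b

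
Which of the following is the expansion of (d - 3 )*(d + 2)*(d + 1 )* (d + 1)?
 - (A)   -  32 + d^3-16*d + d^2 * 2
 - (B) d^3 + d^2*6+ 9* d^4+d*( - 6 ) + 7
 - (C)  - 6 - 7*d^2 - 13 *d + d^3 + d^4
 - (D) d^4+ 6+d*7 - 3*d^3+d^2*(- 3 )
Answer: C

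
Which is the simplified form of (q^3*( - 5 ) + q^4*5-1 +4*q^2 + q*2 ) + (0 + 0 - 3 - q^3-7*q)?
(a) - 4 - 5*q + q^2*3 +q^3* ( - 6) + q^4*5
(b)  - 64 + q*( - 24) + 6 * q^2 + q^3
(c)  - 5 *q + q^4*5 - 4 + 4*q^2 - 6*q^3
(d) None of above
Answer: c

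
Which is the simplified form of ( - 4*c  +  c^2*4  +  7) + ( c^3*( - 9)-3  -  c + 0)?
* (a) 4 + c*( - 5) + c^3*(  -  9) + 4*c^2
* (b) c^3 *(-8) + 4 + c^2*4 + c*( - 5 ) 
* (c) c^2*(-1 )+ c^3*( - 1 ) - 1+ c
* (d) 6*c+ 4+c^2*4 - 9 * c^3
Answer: a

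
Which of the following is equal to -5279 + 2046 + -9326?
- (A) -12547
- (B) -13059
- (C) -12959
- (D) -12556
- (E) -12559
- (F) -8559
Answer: E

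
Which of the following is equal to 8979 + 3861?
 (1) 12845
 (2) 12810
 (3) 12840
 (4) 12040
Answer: 3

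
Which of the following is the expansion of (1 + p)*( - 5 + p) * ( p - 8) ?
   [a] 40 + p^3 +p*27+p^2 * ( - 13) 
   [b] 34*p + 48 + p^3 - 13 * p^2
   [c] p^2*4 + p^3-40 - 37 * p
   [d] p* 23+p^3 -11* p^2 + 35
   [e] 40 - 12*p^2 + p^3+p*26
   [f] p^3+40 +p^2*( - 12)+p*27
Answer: f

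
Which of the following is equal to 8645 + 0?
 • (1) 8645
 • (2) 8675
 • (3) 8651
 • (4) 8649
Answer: 1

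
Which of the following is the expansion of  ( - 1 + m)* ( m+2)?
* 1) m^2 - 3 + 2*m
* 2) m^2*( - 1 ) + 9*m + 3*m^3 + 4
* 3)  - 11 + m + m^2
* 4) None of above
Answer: 4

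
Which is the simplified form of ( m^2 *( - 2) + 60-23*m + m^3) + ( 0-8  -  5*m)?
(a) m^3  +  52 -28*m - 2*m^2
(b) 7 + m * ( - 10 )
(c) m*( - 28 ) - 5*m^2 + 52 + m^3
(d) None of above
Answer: a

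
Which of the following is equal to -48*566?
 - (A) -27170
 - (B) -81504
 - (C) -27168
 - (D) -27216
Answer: C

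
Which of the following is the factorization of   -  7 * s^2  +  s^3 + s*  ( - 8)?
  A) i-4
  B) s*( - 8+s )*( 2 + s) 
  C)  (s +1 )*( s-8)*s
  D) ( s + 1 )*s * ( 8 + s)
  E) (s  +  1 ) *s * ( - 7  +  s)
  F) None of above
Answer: C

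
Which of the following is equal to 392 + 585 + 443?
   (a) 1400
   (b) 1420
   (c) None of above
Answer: b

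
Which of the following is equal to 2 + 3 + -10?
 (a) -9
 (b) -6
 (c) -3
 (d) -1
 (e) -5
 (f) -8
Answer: e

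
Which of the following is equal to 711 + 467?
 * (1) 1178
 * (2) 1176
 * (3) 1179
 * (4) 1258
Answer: 1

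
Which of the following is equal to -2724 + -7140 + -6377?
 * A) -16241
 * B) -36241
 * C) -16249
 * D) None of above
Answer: A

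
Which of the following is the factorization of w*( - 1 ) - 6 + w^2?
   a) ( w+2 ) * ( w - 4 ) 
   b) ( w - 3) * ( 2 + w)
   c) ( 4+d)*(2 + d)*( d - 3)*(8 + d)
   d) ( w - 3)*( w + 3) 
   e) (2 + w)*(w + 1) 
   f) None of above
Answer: b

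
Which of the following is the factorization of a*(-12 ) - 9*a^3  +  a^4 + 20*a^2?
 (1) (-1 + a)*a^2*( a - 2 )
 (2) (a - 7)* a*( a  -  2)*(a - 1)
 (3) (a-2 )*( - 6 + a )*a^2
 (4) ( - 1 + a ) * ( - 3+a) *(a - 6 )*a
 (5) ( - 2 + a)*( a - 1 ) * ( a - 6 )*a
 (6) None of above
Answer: 5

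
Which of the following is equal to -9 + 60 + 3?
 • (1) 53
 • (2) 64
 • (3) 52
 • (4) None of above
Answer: 4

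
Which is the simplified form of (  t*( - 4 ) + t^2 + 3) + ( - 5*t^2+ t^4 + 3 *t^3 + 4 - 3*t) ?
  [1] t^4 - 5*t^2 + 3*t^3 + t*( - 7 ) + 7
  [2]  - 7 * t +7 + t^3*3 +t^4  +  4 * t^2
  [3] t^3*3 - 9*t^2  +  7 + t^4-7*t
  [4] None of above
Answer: 4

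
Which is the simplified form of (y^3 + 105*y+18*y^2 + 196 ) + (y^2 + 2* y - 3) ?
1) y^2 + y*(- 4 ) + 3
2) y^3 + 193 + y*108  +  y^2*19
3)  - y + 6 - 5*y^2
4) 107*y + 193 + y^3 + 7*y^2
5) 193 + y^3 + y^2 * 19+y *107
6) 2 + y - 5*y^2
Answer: 5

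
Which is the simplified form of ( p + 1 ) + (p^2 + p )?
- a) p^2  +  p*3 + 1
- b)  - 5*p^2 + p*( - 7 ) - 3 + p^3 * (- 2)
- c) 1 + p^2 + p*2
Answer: c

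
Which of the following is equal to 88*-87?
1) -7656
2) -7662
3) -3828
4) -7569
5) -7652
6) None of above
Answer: 1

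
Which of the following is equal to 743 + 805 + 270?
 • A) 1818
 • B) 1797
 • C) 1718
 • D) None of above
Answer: A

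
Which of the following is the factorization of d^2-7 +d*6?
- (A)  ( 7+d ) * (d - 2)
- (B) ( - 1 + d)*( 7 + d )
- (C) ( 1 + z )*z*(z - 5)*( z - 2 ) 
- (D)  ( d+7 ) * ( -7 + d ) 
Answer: B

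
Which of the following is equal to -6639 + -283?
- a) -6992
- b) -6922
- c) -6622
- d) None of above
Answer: b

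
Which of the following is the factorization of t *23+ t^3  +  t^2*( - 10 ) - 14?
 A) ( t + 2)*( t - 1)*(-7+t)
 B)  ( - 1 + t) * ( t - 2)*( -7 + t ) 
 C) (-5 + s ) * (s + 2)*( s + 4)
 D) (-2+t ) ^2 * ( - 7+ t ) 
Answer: B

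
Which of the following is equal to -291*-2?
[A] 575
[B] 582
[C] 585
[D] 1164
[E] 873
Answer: B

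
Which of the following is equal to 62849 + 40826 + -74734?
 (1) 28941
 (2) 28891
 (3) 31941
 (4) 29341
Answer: 1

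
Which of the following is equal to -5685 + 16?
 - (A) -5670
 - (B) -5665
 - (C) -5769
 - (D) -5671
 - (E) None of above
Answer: E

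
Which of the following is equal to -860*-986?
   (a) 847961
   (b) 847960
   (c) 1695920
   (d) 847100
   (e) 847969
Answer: b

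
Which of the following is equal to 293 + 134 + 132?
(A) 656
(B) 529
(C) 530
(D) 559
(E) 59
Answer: D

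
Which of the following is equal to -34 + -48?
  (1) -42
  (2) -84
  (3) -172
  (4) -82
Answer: 4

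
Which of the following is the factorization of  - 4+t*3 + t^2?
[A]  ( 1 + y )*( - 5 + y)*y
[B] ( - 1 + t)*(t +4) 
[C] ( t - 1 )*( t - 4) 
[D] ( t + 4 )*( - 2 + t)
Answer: B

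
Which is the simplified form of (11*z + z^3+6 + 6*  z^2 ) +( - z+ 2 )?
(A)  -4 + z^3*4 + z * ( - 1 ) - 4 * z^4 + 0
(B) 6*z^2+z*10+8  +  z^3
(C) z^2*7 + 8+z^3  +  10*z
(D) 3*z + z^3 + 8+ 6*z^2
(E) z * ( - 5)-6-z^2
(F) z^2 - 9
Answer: B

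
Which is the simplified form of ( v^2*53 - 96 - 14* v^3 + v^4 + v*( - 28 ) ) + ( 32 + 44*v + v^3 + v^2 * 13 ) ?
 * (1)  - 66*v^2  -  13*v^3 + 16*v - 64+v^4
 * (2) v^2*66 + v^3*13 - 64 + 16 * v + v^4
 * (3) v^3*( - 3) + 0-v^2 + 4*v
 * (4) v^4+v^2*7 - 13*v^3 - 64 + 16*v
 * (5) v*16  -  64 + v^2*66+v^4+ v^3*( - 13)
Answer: 5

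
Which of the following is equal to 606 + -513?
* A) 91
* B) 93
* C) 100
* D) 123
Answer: B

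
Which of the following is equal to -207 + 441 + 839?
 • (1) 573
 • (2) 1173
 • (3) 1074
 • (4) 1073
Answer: 4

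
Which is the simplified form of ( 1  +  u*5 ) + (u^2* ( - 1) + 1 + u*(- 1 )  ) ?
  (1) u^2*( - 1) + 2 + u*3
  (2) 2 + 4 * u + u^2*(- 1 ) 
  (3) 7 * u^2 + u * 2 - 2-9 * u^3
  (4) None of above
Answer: 2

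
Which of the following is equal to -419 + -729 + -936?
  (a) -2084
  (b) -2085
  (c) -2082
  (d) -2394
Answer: a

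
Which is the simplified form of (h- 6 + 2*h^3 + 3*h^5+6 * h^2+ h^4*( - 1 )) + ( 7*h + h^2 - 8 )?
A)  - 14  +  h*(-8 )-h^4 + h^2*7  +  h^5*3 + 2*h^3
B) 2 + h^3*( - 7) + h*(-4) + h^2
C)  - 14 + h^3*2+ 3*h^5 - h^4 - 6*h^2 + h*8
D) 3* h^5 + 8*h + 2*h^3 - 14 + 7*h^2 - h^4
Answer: D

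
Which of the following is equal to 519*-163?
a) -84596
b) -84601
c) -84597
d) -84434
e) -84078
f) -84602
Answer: c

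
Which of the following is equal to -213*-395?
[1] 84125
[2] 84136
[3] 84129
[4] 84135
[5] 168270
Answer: 4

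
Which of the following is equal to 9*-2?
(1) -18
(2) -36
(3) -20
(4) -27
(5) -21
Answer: 1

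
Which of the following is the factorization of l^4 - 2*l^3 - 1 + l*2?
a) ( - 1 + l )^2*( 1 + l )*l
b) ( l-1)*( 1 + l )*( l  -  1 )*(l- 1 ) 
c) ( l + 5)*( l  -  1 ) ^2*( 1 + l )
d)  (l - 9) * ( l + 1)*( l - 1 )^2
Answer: b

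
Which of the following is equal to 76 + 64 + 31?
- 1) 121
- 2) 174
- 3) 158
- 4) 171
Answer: 4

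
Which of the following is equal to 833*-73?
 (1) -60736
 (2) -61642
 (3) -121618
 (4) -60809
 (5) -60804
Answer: 4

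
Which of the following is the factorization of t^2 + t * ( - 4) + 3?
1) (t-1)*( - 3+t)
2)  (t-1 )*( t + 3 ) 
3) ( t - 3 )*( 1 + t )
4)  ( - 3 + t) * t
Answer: 1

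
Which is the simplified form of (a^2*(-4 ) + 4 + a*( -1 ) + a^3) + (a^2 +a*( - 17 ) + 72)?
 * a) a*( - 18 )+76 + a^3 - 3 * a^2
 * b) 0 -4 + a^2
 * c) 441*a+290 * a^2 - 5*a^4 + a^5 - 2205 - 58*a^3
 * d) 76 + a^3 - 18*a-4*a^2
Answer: a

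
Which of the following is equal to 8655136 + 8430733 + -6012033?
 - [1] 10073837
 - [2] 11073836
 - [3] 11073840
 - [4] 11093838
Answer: 2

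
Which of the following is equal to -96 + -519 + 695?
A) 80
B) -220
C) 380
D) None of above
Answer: A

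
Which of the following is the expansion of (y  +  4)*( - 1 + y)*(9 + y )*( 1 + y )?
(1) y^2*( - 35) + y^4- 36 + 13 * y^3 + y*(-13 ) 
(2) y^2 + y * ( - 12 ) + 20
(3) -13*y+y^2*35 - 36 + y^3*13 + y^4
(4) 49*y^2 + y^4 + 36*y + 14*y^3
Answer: 3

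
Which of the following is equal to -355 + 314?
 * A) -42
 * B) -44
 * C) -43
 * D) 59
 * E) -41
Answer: E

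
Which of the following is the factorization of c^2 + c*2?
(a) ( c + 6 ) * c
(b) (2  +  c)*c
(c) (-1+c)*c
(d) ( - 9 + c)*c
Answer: b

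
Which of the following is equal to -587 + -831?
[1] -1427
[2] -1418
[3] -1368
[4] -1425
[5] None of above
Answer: 2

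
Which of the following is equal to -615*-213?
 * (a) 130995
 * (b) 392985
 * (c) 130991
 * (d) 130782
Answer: a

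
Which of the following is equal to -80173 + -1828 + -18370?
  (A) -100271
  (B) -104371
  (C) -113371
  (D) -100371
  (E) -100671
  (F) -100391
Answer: D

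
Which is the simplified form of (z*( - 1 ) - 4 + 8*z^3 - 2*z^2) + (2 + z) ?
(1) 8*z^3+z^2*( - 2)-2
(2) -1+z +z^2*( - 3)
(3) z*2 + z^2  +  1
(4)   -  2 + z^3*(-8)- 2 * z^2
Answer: 1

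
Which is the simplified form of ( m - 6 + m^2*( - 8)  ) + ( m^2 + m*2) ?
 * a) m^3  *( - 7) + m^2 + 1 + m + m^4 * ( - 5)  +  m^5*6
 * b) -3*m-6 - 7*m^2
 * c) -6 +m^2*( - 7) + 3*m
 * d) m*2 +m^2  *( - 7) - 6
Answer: c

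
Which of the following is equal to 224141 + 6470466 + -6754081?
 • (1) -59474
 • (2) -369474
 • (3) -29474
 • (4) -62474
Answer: 1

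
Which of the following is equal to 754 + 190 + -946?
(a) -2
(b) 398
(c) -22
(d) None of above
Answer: a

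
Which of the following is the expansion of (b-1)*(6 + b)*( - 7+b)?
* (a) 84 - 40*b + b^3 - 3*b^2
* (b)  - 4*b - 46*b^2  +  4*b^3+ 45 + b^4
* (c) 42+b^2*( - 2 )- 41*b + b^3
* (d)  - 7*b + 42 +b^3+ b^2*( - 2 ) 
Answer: c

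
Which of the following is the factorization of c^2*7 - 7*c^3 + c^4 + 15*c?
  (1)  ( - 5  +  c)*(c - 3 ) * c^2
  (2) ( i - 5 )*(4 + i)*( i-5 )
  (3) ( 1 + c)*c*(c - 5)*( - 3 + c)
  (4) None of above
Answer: 3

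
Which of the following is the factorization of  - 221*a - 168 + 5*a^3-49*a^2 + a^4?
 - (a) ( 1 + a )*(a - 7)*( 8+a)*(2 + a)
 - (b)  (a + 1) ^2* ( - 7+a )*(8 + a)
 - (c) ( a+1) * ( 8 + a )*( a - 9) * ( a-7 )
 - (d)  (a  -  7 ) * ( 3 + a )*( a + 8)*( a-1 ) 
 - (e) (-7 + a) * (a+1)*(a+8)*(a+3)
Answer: e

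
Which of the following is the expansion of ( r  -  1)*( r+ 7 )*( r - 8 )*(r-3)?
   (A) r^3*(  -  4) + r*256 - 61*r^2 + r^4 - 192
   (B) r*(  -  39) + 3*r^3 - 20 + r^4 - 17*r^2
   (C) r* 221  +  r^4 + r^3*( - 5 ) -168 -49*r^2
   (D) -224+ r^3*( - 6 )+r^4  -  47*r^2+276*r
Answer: C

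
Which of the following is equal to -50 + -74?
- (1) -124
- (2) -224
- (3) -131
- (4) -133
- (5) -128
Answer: 1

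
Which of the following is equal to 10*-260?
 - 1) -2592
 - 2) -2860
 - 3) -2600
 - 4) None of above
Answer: 3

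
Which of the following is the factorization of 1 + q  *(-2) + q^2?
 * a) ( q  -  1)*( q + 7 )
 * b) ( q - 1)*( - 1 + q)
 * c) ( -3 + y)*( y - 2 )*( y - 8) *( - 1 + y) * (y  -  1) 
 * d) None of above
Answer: b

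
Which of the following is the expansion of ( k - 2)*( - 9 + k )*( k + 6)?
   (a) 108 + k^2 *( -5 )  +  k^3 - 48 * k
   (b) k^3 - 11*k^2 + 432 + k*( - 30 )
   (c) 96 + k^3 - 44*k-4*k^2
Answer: a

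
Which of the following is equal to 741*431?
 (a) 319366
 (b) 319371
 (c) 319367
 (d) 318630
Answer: b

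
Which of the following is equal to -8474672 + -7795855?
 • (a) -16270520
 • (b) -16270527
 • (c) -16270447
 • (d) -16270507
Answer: b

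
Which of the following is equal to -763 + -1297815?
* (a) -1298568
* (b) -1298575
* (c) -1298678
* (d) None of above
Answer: d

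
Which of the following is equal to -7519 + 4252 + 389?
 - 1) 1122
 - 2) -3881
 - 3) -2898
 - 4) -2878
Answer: 4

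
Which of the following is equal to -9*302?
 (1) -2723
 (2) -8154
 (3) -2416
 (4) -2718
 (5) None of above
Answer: 4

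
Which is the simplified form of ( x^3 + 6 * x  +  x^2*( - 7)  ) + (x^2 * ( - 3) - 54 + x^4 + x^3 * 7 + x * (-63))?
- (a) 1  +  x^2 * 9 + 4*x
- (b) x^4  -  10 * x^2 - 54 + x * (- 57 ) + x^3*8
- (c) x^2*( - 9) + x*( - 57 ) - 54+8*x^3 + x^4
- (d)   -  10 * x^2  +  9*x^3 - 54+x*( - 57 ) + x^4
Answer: b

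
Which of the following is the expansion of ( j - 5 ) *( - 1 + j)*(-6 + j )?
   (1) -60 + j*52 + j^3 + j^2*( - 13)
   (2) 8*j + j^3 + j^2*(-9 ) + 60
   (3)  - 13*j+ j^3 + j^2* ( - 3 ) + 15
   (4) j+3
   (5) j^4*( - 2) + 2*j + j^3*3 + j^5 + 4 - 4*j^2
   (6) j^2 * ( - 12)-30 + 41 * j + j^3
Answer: 6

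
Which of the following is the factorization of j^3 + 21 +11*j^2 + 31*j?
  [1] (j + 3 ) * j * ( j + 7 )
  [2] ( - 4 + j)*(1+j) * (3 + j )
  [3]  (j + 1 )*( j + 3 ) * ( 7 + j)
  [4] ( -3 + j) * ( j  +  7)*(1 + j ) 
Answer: 3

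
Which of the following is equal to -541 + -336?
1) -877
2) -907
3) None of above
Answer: 1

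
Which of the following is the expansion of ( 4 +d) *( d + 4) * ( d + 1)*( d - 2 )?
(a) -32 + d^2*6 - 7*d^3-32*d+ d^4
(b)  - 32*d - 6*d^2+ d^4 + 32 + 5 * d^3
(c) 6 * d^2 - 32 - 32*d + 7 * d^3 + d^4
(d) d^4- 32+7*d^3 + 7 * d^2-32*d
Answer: c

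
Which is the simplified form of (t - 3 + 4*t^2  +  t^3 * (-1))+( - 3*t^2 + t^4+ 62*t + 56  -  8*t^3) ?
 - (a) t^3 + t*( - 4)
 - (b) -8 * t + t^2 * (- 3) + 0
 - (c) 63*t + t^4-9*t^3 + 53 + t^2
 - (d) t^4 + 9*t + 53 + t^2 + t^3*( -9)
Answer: c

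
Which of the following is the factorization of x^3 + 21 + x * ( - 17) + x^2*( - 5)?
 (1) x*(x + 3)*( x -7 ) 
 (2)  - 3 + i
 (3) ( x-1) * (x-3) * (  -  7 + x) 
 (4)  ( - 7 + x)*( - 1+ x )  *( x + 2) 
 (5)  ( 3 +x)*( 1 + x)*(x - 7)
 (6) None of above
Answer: 6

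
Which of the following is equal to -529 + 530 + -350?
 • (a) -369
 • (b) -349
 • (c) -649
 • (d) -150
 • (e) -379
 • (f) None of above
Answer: b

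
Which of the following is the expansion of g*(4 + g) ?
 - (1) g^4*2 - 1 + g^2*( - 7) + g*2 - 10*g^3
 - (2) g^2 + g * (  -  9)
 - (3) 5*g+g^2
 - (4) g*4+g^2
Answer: 4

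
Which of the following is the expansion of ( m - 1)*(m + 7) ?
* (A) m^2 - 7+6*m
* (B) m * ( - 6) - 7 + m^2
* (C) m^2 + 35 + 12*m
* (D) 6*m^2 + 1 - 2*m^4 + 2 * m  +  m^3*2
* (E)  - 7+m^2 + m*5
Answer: A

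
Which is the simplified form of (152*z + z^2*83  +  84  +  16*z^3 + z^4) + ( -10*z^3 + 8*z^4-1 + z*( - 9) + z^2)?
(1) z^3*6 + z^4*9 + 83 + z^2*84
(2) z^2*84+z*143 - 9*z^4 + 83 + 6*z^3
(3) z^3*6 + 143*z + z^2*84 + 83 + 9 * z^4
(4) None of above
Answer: 3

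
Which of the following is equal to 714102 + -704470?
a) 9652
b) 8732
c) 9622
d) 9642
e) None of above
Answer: e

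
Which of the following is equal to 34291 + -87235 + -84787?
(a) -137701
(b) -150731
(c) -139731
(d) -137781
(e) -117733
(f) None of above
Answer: f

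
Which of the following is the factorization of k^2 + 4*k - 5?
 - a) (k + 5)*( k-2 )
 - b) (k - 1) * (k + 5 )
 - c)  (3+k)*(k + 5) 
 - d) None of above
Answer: b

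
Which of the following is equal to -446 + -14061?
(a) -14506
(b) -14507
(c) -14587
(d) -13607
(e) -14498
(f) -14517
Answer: b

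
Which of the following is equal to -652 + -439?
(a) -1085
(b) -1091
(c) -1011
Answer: b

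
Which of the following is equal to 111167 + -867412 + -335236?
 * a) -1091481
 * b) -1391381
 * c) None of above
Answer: a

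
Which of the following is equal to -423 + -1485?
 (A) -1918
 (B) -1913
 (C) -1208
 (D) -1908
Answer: D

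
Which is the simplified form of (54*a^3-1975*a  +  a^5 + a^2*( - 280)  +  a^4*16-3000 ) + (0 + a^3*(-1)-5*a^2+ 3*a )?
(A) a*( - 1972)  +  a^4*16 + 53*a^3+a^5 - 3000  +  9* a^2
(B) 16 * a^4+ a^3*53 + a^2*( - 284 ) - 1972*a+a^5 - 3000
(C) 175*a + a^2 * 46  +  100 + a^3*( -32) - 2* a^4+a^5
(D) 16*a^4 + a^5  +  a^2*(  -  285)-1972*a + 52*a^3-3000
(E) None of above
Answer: E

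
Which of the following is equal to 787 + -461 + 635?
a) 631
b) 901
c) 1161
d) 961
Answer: d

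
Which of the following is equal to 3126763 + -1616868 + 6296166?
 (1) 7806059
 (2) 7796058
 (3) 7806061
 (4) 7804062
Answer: 3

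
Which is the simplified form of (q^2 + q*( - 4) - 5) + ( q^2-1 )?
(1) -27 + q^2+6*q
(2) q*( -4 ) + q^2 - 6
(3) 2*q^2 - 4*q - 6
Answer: 3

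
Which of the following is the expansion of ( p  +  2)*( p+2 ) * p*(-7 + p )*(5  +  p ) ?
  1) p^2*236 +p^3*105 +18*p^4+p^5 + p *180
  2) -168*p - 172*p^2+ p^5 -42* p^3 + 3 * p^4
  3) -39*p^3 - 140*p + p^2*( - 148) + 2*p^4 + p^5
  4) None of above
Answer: 3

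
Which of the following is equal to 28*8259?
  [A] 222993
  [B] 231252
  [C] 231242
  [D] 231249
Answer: B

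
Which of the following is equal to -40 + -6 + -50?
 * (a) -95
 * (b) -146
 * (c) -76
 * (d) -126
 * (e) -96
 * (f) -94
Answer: e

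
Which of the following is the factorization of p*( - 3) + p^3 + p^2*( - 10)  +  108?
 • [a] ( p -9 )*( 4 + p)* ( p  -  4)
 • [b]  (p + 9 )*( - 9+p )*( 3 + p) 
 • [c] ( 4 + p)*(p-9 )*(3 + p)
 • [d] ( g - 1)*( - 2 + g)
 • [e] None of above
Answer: e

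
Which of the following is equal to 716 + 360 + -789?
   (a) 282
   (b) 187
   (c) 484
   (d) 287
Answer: d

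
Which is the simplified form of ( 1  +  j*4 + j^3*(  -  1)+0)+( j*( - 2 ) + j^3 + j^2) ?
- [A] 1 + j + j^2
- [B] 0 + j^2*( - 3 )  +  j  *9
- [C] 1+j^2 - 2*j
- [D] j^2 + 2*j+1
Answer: D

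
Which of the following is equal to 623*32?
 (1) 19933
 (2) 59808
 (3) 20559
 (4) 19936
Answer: 4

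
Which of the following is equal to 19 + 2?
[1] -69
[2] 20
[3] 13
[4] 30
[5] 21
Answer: 5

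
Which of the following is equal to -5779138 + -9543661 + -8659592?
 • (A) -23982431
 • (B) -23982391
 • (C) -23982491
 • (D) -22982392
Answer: B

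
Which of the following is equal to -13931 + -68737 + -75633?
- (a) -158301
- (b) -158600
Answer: a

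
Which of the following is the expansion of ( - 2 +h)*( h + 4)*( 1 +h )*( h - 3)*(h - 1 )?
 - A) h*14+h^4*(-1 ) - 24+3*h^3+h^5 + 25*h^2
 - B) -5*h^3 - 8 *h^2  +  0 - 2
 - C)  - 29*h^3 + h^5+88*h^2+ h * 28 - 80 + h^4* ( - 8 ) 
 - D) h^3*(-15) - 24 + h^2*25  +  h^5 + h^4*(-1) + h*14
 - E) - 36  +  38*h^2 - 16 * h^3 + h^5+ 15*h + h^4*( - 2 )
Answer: D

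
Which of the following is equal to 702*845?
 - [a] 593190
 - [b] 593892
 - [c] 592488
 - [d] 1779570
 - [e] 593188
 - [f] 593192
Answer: a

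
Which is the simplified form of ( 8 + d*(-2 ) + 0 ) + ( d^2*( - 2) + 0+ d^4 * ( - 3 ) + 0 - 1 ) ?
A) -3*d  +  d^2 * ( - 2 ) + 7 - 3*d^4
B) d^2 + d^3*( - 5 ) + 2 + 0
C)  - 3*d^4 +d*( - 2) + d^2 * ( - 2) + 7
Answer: C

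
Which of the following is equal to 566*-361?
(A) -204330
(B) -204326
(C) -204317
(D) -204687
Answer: B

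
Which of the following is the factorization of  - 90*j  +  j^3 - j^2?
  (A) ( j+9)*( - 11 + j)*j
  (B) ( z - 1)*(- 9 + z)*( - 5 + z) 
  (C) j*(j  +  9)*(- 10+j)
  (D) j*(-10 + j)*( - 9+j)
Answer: C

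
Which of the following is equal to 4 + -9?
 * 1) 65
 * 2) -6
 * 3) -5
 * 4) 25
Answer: 3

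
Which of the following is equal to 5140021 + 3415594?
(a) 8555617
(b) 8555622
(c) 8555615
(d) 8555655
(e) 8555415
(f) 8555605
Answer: c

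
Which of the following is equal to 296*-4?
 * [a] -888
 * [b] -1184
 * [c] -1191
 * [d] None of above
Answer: b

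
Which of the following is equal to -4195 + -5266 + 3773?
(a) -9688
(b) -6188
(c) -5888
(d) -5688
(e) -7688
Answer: d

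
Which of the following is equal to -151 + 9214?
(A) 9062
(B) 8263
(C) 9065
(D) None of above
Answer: D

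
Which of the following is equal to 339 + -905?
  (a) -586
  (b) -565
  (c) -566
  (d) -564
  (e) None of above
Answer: c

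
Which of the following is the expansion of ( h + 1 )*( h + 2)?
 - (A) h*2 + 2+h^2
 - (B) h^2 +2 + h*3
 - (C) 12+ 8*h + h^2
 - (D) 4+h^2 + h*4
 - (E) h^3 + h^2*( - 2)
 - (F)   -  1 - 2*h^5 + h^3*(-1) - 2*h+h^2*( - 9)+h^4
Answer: B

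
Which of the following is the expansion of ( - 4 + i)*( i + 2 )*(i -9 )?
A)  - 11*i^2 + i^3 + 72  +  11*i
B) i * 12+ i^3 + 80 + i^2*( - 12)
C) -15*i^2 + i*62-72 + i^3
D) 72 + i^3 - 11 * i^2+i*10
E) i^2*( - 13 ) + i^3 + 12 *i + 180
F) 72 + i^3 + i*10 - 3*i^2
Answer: D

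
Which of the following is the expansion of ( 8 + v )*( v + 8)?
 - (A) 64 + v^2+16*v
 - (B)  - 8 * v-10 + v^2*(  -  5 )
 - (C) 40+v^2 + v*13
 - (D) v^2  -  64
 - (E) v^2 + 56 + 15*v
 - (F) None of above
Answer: A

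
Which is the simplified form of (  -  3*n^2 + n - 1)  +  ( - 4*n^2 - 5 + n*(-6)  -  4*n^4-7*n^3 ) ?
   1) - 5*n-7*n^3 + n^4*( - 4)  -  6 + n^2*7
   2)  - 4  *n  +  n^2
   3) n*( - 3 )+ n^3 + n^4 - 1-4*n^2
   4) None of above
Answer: 4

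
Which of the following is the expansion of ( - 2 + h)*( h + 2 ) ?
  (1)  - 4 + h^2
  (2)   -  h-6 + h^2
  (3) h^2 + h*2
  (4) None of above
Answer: 1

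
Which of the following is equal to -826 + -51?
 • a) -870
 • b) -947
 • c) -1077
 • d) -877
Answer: d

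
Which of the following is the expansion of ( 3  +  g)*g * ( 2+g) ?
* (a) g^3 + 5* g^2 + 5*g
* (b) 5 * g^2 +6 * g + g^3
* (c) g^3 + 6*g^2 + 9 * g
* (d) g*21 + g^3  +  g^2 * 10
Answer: b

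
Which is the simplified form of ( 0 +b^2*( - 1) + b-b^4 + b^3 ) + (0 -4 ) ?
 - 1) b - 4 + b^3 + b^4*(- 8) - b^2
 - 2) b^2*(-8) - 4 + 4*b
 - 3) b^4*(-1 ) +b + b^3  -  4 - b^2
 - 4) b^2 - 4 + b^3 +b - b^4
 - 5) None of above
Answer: 3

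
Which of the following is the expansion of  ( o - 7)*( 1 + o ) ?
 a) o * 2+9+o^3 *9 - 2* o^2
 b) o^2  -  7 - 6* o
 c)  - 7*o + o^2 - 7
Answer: b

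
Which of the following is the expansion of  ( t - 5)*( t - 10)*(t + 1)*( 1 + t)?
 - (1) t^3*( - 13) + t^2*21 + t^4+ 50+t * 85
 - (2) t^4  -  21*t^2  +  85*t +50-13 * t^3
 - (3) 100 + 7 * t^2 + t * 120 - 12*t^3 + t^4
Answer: 1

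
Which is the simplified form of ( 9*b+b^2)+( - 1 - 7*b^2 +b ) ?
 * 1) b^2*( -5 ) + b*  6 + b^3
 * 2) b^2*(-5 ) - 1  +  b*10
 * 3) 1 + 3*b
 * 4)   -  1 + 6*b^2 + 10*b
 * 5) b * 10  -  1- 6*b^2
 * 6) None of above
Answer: 5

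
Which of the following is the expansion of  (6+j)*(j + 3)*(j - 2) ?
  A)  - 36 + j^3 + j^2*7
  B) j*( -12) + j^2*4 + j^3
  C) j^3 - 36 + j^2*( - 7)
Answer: A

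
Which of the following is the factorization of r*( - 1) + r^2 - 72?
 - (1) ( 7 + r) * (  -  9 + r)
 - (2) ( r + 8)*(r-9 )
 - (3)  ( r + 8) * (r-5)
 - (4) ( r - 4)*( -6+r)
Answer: 2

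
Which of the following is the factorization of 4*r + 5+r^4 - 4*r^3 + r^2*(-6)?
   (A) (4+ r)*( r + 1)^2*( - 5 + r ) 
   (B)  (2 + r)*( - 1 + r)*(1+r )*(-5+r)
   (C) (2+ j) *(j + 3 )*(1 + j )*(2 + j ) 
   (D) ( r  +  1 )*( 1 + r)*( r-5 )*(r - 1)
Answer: D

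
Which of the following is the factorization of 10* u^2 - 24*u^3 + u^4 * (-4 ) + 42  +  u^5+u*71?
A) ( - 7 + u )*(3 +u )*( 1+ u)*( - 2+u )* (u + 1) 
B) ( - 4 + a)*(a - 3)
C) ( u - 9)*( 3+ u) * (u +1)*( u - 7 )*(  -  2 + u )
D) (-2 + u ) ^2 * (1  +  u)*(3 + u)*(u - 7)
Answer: A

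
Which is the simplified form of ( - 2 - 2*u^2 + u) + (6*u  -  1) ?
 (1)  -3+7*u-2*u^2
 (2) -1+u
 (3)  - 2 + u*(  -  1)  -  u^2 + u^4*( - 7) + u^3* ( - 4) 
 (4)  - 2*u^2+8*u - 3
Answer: 1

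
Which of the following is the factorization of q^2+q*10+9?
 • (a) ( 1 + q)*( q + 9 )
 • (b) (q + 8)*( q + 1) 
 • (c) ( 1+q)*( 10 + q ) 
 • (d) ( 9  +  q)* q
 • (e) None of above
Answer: a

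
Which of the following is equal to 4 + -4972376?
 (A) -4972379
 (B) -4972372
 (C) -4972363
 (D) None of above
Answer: B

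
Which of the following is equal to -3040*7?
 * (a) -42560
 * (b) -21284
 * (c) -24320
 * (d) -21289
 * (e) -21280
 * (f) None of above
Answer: e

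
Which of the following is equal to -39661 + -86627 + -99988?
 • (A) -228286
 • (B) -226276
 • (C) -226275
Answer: B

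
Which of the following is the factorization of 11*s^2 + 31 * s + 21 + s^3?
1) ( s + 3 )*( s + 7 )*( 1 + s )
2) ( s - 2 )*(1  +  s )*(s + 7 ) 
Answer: 1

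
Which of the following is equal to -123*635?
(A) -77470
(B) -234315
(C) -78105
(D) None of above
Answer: C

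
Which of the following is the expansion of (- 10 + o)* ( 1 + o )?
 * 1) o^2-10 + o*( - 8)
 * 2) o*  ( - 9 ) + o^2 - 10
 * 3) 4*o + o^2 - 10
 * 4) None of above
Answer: 2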